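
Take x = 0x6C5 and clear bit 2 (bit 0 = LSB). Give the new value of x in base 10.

x = 011011000101
bit 2 is currently 1; clear it via x & ~(1 << 2) = x & ~4
→ 011011000001 = 1729

1729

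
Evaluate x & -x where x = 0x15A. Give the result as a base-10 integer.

2

x = 101011010 = 346
-x (two's complement) = …010100110
AND   = 000000010 = 2
(x & -x isolates the lowest set bit of x.)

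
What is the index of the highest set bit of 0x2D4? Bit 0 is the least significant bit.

9

0x2D4 = 1011010100
The topmost 1 is at position 9 (since 2^9 = 512 ≤ 724 < 1024).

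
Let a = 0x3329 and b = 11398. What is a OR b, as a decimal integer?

16303

0x3329 = 11001100101001
11398 = 10110010000110
 OR → 11111110101111 = 16303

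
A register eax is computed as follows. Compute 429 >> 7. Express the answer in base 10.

429 = 110101101
shift right by 7 → 000000011 = 3
(equivalently, floor(429 / 128))

3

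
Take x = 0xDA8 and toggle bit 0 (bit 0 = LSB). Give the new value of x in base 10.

x = 110110101000
bit 0 is currently 0; toggle it via x ^ (1 << 0) = x ^ 1
→ 110110101001 = 3497

3497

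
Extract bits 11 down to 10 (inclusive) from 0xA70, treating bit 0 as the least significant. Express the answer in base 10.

2

v = 0101001110000
Shift right by 10: 010
Mask low 2 bits: 10 = 2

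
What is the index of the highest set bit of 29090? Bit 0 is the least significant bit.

29090 = 111000110100010
The topmost 1 is at position 14 (since 2^14 = 16384 ≤ 29090 < 32768).

14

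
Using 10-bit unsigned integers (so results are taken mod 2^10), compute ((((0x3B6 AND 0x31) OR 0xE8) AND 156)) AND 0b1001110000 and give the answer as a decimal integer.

0x3B6 = 1110110110
0x31 = 0000110001
→ AND → 0000110000 = 48
0xE8 = 0011101000
→ OR → 0011111000 = 248
156 = 0010011100
→ AND → 0010011000 = 152
0b1001110000 = 1001110000
→ AND → 0000010000 = 16

16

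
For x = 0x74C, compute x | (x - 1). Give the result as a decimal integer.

1871

x = 11101001100 = 1868
x - 1 = 11101001011
OR    = 11101001111 = 1871
(x | (x - 1) sets all bits below the lowest set bit.)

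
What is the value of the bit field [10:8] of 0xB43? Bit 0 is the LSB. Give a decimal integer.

v = 101101000011
Shift right by 8: 1011
Mask low 3 bits: 011 = 3

3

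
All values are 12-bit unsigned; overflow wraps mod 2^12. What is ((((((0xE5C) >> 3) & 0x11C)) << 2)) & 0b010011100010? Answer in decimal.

1056

0xE5C = 111001011100
→ >> 3 → 000111001011 = 459
0x11C = 000100011100
→ & → 000100001000 = 264
→ << 2 (mod 2^12) → 010000100000 = 1056
0b010011100010 = 010011100010
→ & → 010000100000 = 1056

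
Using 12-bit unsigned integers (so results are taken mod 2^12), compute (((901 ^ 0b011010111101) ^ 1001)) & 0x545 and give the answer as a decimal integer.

901 = 001110000101
0b011010111101 = 011010111101
→ ^ → 010100111000 = 1336
1001 = 001111101001
→ ^ → 011011010001 = 1745
0x545 = 010101000101
→ & → 010001000001 = 1089

1089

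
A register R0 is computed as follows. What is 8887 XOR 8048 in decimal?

8887 = 10001010110111
8048 = 01111101110000
XOR → 11110111000111 = 15815

15815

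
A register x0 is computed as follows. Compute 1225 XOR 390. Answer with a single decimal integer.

1225 = 10011001001
390 = 00110000110
XOR → 10101001111 = 1359

1359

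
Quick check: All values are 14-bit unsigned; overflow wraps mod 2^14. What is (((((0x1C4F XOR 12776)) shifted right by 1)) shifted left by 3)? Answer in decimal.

0x1C4F = 01110001001111
12776 = 11000111101000
→ XOR → 10110110100111 = 11687
→ shifted right by 1 → 01011011010011 = 5843
→ shifted left by 3 (mod 2^14) → 11011010011000 = 13976

13976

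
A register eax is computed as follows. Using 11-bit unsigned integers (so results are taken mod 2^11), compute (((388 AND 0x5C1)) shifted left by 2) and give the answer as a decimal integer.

388 = 00110000100
0x5C1 = 10111000001
→ AND → 00110000000 = 384
→ shifted left by 2 (mod 2^11) → 11000000000 = 1536

1536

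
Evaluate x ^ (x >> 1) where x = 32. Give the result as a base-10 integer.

x = 100000 = 32
x>>1 = 010000
XOR  = 110000 = 48
(x ^ (x >> 1) gives the standard binary-reflected Gray code of x.)

48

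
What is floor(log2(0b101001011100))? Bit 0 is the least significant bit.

0b101001011100 = 101001011100
The topmost 1 is at position 11 (since 2^11 = 2048 ≤ 2652 < 4096).

11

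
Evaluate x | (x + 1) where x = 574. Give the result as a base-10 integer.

575

x = 1000111110 = 574
x + 1 = 1000111111
OR    = 1000111111 = 575
(x | (x + 1) sets the lowest cleared bit.)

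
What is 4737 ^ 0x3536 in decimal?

10167

4737 = 01001010000001
0x3536 = 11010100110110
XOR → 10011110110111 = 10167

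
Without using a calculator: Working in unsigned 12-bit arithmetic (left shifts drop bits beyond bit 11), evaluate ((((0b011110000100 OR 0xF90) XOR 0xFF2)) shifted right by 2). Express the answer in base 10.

0b011110000100 = 011110000100
0xF90 = 111110010000
→ OR → 111110010100 = 3988
0xFF2 = 111111110010
→ XOR → 000001100110 = 102
→ shifted right by 2 → 000000011001 = 25

25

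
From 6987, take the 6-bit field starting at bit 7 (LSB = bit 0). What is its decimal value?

v = 1101101001011
Shift right by 7: 110110
Mask low 6 bits: 110110 = 54

54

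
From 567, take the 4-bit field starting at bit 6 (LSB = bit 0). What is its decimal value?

8

v = 1000110111
Shift right by 6: 1000
Mask low 4 bits: 1000 = 8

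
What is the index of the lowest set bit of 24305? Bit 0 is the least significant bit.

0

24305 = 101111011110001
Trailing zeros: 0, so the lowest set bit is bit 0 (value 1).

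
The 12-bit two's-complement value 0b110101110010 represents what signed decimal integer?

pattern = 110101110010 (MSB is 1 ⇒ negative)
Invert: 001010001101, add 1 → 001010001110 = 654, so the value is -654.
(Equivalently: 3442 - 2^12 = 3442 - 4096 = -654.)

-654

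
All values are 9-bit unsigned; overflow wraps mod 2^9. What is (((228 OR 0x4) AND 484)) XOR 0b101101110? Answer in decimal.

228 = 011100100
0x4 = 000000100
→ OR → 011100100 = 228
484 = 111100100
→ AND → 011100100 = 228
0b101101110 = 101101110
→ XOR → 110001010 = 394

394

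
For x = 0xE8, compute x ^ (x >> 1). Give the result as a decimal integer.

x = 11101000 = 232
x>>1 = 01110100
XOR  = 10011100 = 156
(x ^ (x >> 1) gives the standard binary-reflected Gray code of x.)

156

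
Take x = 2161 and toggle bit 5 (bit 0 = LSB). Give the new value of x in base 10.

2129

x = 0100001110001
bit 5 is currently 1; toggle it via x ^ (1 << 5) = x ^ 32
→ 0100001010001 = 2129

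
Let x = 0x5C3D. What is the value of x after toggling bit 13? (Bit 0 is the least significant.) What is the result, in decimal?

31805

x = 101110000111101
bit 13 is currently 0; toggle it via x ^ (1 << 13) = x ^ 8192
→ 111110000111101 = 31805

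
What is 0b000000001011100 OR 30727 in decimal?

30815

a = 000000001011100
30727 = 111100000000111
 OR → 111100001011111 = 30815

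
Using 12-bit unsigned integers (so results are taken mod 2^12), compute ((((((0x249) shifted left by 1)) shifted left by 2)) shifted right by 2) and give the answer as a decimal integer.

0x249 = 001001001001
→ shifted left by 1 (mod 2^12) → 010010010010 = 1170
→ shifted left by 2 (mod 2^12) → 001001001000 = 584
→ shifted right by 2 → 000010010010 = 146

146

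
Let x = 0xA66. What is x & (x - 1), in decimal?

x = 101001100110 = 2662
x - 1 = 101001100101
AND   = 101001100100 = 2660
(x & (x - 1) clears the lowest set bit of x.)

2660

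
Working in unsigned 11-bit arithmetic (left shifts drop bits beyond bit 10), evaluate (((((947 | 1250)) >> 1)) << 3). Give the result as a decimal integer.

947 = 01110110011
1250 = 10011100010
→ | → 11111110011 = 2035
→ >> 1 → 01111111001 = 1017
→ << 3 (mod 2^11) → 11111001000 = 1992

1992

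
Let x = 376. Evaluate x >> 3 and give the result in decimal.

376 = 101111000
shift right by 3 → 000101111 = 47
(equivalently, floor(376 / 8))

47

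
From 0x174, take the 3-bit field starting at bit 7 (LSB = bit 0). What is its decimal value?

v = 0101110100
Shift right by 7: 010
Mask low 3 bits: 010 = 2

2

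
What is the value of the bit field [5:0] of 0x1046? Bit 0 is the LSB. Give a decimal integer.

6

v = 1000001000110
Shift right by 0: 1000001000110
Mask low 6 bits: 000110 = 6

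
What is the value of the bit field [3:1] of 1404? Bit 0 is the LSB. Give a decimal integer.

v = 0010101111100
Shift right by 1: 001010111110
Mask low 3 bits: 110 = 6

6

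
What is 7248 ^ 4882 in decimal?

3906

7248 = 1110001010000
4882 = 1001100010010
XOR → 0111101000010 = 3906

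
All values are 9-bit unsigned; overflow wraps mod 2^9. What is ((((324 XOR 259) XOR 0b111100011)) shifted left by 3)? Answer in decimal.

324 = 101000100
259 = 100000011
→ XOR → 001000111 = 71
0b111100011 = 111100011
→ XOR → 110100100 = 420
→ shifted left by 3 (mod 2^9) → 100100000 = 288

288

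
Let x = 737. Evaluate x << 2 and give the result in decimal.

2948

737 = 001011100001
shift left by 2 → 101110000100 = 2948
(equivalently, 737 × 2^2 = 737 × 4)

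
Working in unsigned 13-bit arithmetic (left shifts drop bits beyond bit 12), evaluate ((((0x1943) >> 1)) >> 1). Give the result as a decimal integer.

1616

0x1943 = 1100101000011
→ >> 1 → 0110010100001 = 3233
→ >> 1 → 0011001010000 = 1616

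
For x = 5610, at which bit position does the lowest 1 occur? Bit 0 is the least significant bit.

1

5610 = 1010111101010
Trailing zeros: 1, so the lowest set bit is bit 1 (value 2).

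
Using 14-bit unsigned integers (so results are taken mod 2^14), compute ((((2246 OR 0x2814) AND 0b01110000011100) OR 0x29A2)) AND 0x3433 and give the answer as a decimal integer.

8242

2246 = 00100011000110
0x2814 = 10100000010100
→ OR → 10100011010110 = 10454
0b01110000011100 = 01110000011100
→ AND → 00100000010100 = 2068
0x29A2 = 10100110100010
→ OR → 10100110110110 = 10678
0x3433 = 11010000110011
→ AND → 10000000110010 = 8242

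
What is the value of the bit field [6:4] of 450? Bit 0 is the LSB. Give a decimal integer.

v = 000111000010
Shift right by 4: 00011100
Mask low 3 bits: 100 = 4

4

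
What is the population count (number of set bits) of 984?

6

984 = 1111011000
Count the 1s: 1 + 1 + 1 + 1 + 1 + 1 = 6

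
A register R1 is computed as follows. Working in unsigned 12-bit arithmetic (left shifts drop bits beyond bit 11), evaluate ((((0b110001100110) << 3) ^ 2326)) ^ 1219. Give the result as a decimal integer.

3813

0b110001100110 = 110001100110
→ << 3 (mod 2^12) → 001100110000 = 816
2326 = 100100010110
→ ^ → 101000100110 = 2598
1219 = 010011000011
→ ^ → 111011100101 = 3813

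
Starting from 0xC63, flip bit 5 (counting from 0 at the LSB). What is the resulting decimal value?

3139

x = 00110001100011
bit 5 is currently 1; toggle it via x ^ (1 << 5) = x ^ 32
→ 00110001000011 = 3139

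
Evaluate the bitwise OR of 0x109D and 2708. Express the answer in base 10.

0x109D = 1000010011101
2708 = 0101010010100
 OR → 1101010011101 = 6813

6813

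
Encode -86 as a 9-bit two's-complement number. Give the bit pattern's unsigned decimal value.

86 in 9 bits: 001010110
Invert: 110101001
Add 1:  110101010 = 426
(Check: 2^9 - 86 = 512 - 86 = 426.)

426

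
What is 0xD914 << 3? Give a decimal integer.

444576

0xD914 = 0001101100100010100
shift left by 3 → 1101100100010100000 = 444576
(equivalently, 55572 × 2^3 = 55572 × 8)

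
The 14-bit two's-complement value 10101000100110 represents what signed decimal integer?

-5594

pattern = 10101000100110 (MSB is 1 ⇒ negative)
Invert: 01010111011001, add 1 → 01010111011010 = 5594, so the value is -5594.
(Equivalently: 10790 - 2^14 = 10790 - 16384 = -5594.)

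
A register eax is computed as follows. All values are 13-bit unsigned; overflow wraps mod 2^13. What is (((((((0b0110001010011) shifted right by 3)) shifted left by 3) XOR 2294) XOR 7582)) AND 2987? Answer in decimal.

0b0110001010011 = 0110001010011
→ shifted right by 3 → 0000110001010 = 394
→ shifted left by 3 (mod 2^13) → 0110001010000 = 3152
2294 = 0100011110110
→ XOR → 0010010100110 = 1190
7582 = 1110110011110
→ XOR → 1100100111000 = 6456
2987 = 0101110101011
→ AND → 0100100101000 = 2344

2344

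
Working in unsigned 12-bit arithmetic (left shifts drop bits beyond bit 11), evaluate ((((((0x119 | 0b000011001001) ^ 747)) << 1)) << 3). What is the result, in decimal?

800

0x119 = 000100011001
0b000011001001 = 000011001001
→ | → 000111011001 = 473
747 = 001011101011
→ ^ → 001100110010 = 818
→ << 1 (mod 2^12) → 011001100100 = 1636
→ << 3 (mod 2^12) → 001100100000 = 800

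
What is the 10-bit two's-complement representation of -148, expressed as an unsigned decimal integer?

148 in 10 bits: 0010010100
Invert: 1101101011
Add 1:  1101101100 = 876
(Check: 2^10 - 148 = 1024 - 148 = 876.)

876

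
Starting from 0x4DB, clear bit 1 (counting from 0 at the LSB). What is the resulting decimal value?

1241

x = 0010011011011
bit 1 is currently 1; clear it via x & ~(1 << 1) = x & ~2
→ 0010011011001 = 1241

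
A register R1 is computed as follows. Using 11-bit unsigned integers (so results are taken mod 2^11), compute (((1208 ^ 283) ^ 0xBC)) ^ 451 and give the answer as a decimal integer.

1244

1208 = 10010111000
283 = 00100011011
→ ^ → 10110100011 = 1443
0xBC = 00010111100
→ ^ → 10100011111 = 1311
451 = 00111000011
→ ^ → 10011011100 = 1244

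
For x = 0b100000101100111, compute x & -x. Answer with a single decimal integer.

x = 100000101100111 = 16743
-x (two's complement) = …011111010011001
AND   = 000000000000001 = 1
(x & -x isolates the lowest set bit of x.)

1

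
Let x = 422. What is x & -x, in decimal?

x = 110100110 = 422
-x (two's complement) = …001011010
AND   = 000000010 = 2
(x & -x isolates the lowest set bit of x.)

2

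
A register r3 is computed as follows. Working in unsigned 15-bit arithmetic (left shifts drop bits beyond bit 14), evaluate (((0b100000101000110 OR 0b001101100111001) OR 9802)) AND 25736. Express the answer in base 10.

0b100000101000110 = 100000101000110
0b001101100111001 = 001101100111001
→ OR → 101101101111111 = 23423
9802 = 010011001001010
→ OR → 111111101111111 = 32639
25736 = 110010010001000
→ AND → 110010000001000 = 25608

25608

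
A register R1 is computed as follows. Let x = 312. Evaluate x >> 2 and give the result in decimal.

78

312 = 100111000
shift right by 2 → 001001110 = 78
(equivalently, floor(312 / 4))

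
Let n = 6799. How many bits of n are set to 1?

6799 = 1101010001111
Count the 1s: 1 + 1 + 1 + 1 + 1 + 1 + 1 + 1 = 8

8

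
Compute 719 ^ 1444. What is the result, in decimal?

719 = 01011001111
1444 = 10110100100
XOR → 11101101011 = 1899

1899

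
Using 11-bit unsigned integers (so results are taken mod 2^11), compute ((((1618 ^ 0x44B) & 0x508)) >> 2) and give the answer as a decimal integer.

2

1618 = 11001010010
0x44B = 10001001011
→ ^ → 01000011001 = 537
0x508 = 10100001000
→ & → 00000001000 = 8
→ >> 2 → 00000000010 = 2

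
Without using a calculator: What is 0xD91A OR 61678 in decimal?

0xD91A = 1101100100011010
61678 = 1111000011101110
 OR → 1111100111111110 = 63998

63998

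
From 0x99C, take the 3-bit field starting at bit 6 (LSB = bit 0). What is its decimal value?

v = 100110011100
Shift right by 6: 100110
Mask low 3 bits: 110 = 6

6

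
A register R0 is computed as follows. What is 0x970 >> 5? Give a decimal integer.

0x970 = 100101110000
shift right by 5 → 000001001011 = 75
(equivalently, floor(2416 / 32))

75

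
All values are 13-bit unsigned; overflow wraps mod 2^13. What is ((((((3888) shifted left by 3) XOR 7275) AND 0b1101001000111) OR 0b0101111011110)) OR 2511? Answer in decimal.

3039

3888 = 0111100110000
→ shifted left by 3 (mod 2^13) → 1100110000000 = 6528
7275 = 1110001101011
→ XOR → 0010111101011 = 1515
0b1101001000111 = 1101001000111
→ AND → 0000001000011 = 67
0b0101111011110 = 0101111011110
→ OR → 0101111011111 = 3039
2511 = 0100111001111
→ OR → 0101111011111 = 3039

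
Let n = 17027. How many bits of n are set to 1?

5

17027 = 100001010000011
Count the 1s: 1 + 1 + 1 + 1 + 1 = 5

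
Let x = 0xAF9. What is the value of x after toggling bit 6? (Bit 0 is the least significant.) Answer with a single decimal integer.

2745

x = 0101011111001
bit 6 is currently 1; toggle it via x ^ (1 << 6) = x ^ 64
→ 0101010111001 = 2745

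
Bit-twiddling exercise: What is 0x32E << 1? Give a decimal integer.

1628

0x32E = 01100101110
shift left by 1 → 11001011100 = 1628
(equivalently, 814 × 2^1 = 814 × 2)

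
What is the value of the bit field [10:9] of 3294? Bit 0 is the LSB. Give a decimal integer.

2

v = 0110011011110
Shift right by 9: 0110
Mask low 2 bits: 10 = 2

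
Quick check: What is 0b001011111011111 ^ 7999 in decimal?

a = 1011111011111
7999 = 1111100111111
XOR → 0100011100000 = 2272

2272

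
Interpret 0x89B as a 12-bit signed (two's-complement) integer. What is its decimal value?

-1893

pattern = 100010011011 (MSB is 1 ⇒ negative)
Invert: 011101100100, add 1 → 011101100101 = 1893, so the value is -1893.
(Equivalently: 2203 - 2^12 = 2203 - 4096 = -1893.)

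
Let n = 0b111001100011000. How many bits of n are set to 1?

7

n = 111001100011000
Count the 1s: 1 + 1 + 1 + 1 + 1 + 1 + 1 = 7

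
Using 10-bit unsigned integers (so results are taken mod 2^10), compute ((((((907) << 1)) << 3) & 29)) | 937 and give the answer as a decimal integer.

953

907 = 1110001011
→ << 1 (mod 2^10) → 1100010110 = 790
→ << 3 (mod 2^10) → 0010110000 = 176
29 = 0000011101
→ & → 0000010000 = 16
937 = 1110101001
→ | → 1110111001 = 953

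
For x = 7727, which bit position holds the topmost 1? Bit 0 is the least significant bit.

7727 = 1111000101111
The topmost 1 is at position 12 (since 2^12 = 4096 ≤ 7727 < 8192).

12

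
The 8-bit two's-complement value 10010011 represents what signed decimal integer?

pattern = 10010011 (MSB is 1 ⇒ negative)
Invert: 01101100, add 1 → 01101101 = 109, so the value is -109.
(Equivalently: 147 - 2^8 = 147 - 256 = -109.)

-109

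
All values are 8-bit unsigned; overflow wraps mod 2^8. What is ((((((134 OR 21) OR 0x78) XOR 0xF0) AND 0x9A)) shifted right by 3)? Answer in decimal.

1

134 = 10000110
21 = 00010101
→ OR → 10010111 = 151
0x78 = 01111000
→ OR → 11111111 = 255
0xF0 = 11110000
→ XOR → 00001111 = 15
0x9A = 10011010
→ AND → 00001010 = 10
→ shifted right by 3 → 00000001 = 1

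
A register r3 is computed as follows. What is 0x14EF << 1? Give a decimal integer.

0x14EF = 01010011101111
shift left by 1 → 10100111011110 = 10718
(equivalently, 5359 × 2^1 = 5359 × 2)

10718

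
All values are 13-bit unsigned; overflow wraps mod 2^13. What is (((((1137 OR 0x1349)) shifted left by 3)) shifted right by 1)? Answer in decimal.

1137 = 0010001110001
0x1349 = 1001101001001
→ OR → 1011101111001 = 6009
→ shifted left by 3 (mod 2^13) → 1101111001000 = 7112
→ shifted right by 1 → 0110111100100 = 3556

3556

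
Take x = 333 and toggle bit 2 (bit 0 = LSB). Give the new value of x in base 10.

x = 00000101001101
bit 2 is currently 1; toggle it via x ^ (1 << 2) = x ^ 4
→ 00000101001001 = 329

329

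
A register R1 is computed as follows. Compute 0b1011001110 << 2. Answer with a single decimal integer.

x = 001011001110
shift left by 2 → 101100111000 = 2872
(equivalently, 718 × 2^2 = 718 × 4)

2872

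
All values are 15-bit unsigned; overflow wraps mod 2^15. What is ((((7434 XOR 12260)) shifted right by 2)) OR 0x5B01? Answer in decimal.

7434 = 001110100001010
12260 = 010111111100100
→ XOR → 011001011101110 = 13038
→ shifted right by 2 → 000110010111011 = 3259
0x5B01 = 101101100000001
→ OR → 101111110111011 = 24507

24507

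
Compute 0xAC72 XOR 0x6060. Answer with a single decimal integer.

52242

0xAC72 = 1010110001110010
0x6060 = 0110000001100000
XOR → 1100110000010010 = 52242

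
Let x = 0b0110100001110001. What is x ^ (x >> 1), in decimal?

x = 110100001110001 = 26737
x>>1 = 011010000111000
XOR  = 101110001001001 = 23625
(x ^ (x >> 1) gives the standard binary-reflected Gray code of x.)

23625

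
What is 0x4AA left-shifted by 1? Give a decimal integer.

0x4AA = 010010101010
shift left by 1 → 100101010100 = 2388
(equivalently, 1194 × 2^1 = 1194 × 2)

2388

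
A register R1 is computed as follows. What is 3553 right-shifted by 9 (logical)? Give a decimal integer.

6

3553 = 110111100001
shift right by 9 → 000000000110 = 6
(equivalently, floor(3553 / 512))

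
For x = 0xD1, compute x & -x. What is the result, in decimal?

1

x = 11010001 = 209
-x (two's complement) = …00101111
AND   = 00000001 = 1
(x & -x isolates the lowest set bit of x.)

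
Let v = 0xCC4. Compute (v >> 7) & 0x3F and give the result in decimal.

v = 0110011000100
Shift right by 7: 011001
Mask low 6 bits: 011001 = 25

25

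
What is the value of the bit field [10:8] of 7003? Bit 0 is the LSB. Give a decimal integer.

3

v = 01101101011011
Shift right by 8: 011011
Mask low 3 bits: 011 = 3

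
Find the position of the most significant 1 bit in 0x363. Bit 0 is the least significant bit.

0x363 = 1101100011
The topmost 1 is at position 9 (since 2^9 = 512 ≤ 867 < 1024).

9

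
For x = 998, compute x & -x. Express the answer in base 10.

2

x = 1111100110 = 998
-x (two's complement) = …0000011010
AND   = 0000000010 = 2
(x & -x isolates the lowest set bit of x.)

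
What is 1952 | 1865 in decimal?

1952 = 11110100000
1865 = 11101001001
 OR → 11111101001 = 2025

2025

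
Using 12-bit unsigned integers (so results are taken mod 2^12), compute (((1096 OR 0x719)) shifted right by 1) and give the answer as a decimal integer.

940

1096 = 010001001000
0x719 = 011100011001
→ OR → 011101011001 = 1881
→ shifted right by 1 → 001110101100 = 940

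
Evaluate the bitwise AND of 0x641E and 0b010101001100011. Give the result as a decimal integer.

8194

0x641E = 110010000011110
b = 010101001100011
AND → 010000000000010 = 8194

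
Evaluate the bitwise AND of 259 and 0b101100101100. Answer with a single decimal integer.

259 = 000100000011
b = 101100101100
AND → 000100000000 = 256

256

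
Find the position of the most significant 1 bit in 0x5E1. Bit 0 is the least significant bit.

0x5E1 = 10111100001
The topmost 1 is at position 10 (since 2^10 = 1024 ≤ 1505 < 2048).

10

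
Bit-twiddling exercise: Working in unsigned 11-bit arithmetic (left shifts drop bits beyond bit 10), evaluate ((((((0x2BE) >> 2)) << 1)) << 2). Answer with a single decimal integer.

1400

0x2BE = 01010111110
→ >> 2 → 00010101111 = 175
→ << 1 (mod 2^11) → 00101011110 = 350
→ << 2 (mod 2^11) → 10101111000 = 1400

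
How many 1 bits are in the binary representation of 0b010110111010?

n = 10110111010
Count the 1s: 1 + 1 + 1 + 1 + 1 + 1 + 1 = 7

7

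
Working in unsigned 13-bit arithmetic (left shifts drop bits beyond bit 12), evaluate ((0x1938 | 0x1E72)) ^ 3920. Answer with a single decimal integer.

0x1938 = 1100100111000
0x1E72 = 1111001110010
→ | → 1111101111010 = 8058
3920 = 0111101010000
→ ^ → 1000000101010 = 4138

4138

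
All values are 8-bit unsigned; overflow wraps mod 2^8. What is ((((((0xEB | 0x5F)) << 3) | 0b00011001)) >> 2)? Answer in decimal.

0xEB = 11101011
0x5F = 01011111
→ | → 11111111 = 255
→ << 3 (mod 2^8) → 11111000 = 248
0b00011001 = 00011001
→ | → 11111001 = 249
→ >> 2 → 00111110 = 62

62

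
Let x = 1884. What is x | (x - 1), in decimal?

1887

x = 11101011100 = 1884
x - 1 = 11101011011
OR    = 11101011111 = 1887
(x | (x - 1) sets all bits below the lowest set bit.)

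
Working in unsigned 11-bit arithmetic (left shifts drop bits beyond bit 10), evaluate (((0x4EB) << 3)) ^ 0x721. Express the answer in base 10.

121

0x4EB = 10011101011
→ << 3 (mod 2^11) → 11101011000 = 1880
0x721 = 11100100001
→ ^ → 00001111001 = 121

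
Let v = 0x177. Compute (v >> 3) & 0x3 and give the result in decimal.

2

v = 0101110111
Shift right by 3: 0101110
Mask low 2 bits: 10 = 2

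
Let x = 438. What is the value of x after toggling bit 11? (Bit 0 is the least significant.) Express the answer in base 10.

2486

x = 0000110110110
bit 11 is currently 0; toggle it via x ^ (1 << 11) = x ^ 2048
→ 0100110110110 = 2486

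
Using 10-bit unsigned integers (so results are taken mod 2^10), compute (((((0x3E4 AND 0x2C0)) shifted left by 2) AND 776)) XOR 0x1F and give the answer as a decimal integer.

0x3E4 = 1111100100
0x2C0 = 1011000000
→ AND → 1011000000 = 704
→ shifted left by 2 (mod 2^10) → 1100000000 = 768
776 = 1100001000
→ AND → 1100000000 = 768
0x1F = 0000011111
→ XOR → 1100011111 = 799

799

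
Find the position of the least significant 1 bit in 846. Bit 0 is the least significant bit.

1

846 = 1101001110
Trailing zeros: 1, so the lowest set bit is bit 1 (value 2).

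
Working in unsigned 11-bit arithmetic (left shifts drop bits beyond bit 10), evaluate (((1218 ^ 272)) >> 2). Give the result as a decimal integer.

1218 = 10011000010
272 = 00100010000
→ ^ → 10111010010 = 1490
→ >> 2 → 00101110100 = 372

372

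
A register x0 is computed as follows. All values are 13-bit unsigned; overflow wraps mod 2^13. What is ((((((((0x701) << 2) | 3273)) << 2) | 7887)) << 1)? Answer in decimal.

0x701 = 0011100000001
→ << 2 (mod 2^13) → 1110000000100 = 7172
3273 = 0110011001001
→ | → 1110011001101 = 7373
→ << 2 (mod 2^13) → 1001100110100 = 4916
7887 = 1111011001111
→ | → 1111111111111 = 8191
→ << 1 (mod 2^13) → 1111111111110 = 8190

8190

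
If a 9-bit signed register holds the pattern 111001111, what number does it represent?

pattern = 111001111 (MSB is 1 ⇒ negative)
Invert: 000110000, add 1 → 000110001 = 49, so the value is -49.
(Equivalently: 463 - 2^9 = 463 - 512 = -49.)

-49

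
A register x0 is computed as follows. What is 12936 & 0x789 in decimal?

648

12936 = 11001010001000
0x789 = 00011110001001
AND → 00001010001000 = 648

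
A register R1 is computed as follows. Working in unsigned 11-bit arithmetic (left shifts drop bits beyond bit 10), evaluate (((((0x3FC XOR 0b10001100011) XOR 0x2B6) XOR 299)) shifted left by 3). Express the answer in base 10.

16

0x3FC = 01111111100
0b10001100011 = 10001100011
→ XOR → 11110011111 = 1951
0x2B6 = 01010110110
→ XOR → 10100101001 = 1321
299 = 00100101011
→ XOR → 10000000010 = 1026
→ shifted left by 3 (mod 2^11) → 00000010000 = 16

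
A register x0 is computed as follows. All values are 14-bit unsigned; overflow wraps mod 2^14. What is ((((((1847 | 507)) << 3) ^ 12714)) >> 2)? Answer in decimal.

1847 = 00011100110111
507 = 00000111111011
→ | → 00011111111111 = 2047
→ << 3 (mod 2^14) → 11111111111000 = 16376
12714 = 11000110101010
→ ^ → 00111001010010 = 3666
→ >> 2 → 00001110010100 = 916

916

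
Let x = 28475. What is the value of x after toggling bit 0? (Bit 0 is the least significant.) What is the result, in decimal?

x = 110111100111011
bit 0 is currently 1; toggle it via x ^ (1 << 0) = x ^ 1
→ 110111100111010 = 28474

28474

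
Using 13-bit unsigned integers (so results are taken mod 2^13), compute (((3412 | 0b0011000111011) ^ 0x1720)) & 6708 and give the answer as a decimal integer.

6164

3412 = 0110101010100
0b0011000111011 = 0011000111011
→ | → 0111101111111 = 3967
0x1720 = 1011100100000
→ ^ → 1100001011111 = 6239
6708 = 1101000110100
→ & → 1100000010100 = 6164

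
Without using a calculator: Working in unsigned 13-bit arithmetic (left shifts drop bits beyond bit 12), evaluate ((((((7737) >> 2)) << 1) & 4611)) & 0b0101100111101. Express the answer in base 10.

7737 = 1111000111001
→ >> 2 → 0011110001110 = 1934
→ << 1 (mod 2^13) → 0111100011100 = 3868
4611 = 1001000000011
→ & → 0001000000000 = 512
0b0101100111101 = 0101100111101
→ & → 0001000000000 = 512

512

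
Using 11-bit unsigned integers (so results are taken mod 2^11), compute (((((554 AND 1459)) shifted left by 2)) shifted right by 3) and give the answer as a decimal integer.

17

554 = 01000101010
1459 = 10110110011
→ AND → 00000100010 = 34
→ shifted left by 2 (mod 2^11) → 00010001000 = 136
→ shifted right by 3 → 00000010001 = 17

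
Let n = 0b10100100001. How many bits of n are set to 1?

n = 10100100001
Count the 1s: 1 + 1 + 1 + 1 = 4

4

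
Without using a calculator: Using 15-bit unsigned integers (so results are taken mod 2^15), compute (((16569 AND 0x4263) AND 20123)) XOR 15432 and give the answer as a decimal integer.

31817

16569 = 100000010111001
0x4263 = 100001001100011
→ AND → 100000000100001 = 16417
20123 = 100111010011011
→ AND → 100000000000001 = 16385
15432 = 011110001001000
→ XOR → 111110001001001 = 31817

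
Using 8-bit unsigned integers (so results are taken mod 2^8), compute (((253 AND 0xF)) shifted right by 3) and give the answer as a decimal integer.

253 = 11111101
0xF = 00001111
→ AND → 00001101 = 13
→ shifted right by 3 → 00000001 = 1

1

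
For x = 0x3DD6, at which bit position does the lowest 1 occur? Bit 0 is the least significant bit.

0x3DD6 = 11110111010110
Trailing zeros: 1, so the lowest set bit is bit 1 (value 2).

1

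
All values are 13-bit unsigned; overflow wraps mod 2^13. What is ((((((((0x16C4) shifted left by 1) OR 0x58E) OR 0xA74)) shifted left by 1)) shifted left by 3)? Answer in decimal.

0x16C4 = 1011011000100
→ shifted left by 1 (mod 2^13) → 0110110001000 = 3464
0x58E = 0010110001110
→ OR → 0110110001110 = 3470
0xA74 = 0101001110100
→ OR → 0111111111110 = 4094
→ shifted left by 1 (mod 2^13) → 1111111111100 = 8188
→ shifted left by 3 (mod 2^13) → 1111111100000 = 8160

8160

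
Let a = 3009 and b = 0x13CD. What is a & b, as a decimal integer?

3009 = 0101111000001
0x13CD = 1001111001101
AND → 0001111000001 = 961

961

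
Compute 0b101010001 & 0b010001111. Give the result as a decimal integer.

a = 101010001
b = 010001111
AND → 000000001 = 1

1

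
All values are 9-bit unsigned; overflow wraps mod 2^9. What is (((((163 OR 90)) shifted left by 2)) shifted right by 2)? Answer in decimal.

123

163 = 010100011
90 = 001011010
→ OR → 011111011 = 251
→ shifted left by 2 (mod 2^9) → 111101100 = 492
→ shifted right by 2 → 001111011 = 123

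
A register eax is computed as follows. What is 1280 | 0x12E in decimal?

1326

1280 = 10100000000
0x12E = 00100101110
 OR → 10100101110 = 1326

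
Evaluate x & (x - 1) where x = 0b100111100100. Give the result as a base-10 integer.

x = 100111100100 = 2532
x - 1 = 100111100011
AND   = 100111100000 = 2528
(x & (x - 1) clears the lowest set bit of x.)

2528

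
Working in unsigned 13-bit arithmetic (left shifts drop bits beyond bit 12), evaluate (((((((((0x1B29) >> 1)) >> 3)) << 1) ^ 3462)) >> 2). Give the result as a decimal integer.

952

0x1B29 = 1101100101001
→ >> 1 → 0110110010100 = 3476
→ >> 3 → 0000110110010 = 434
→ << 1 (mod 2^13) → 0001101100100 = 868
3462 = 0110110000110
→ ^ → 0111011100010 = 3810
→ >> 2 → 0001110111000 = 952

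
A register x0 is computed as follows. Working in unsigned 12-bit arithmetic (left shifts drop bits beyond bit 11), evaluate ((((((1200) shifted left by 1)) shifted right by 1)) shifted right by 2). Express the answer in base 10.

1200 = 010010110000
→ shifted left by 1 (mod 2^12) → 100101100000 = 2400
→ shifted right by 1 → 010010110000 = 1200
→ shifted right by 2 → 000100101100 = 300

300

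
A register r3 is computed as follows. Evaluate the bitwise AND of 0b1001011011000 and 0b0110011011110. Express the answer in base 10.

216

a = 1001011011000
b = 0110011011110
AND → 0000011011000 = 216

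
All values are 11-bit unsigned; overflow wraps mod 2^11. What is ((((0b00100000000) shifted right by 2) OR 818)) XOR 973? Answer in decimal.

0b00100000000 = 00100000000
→ shifted right by 2 → 00001000000 = 64
818 = 01100110010
→ OR → 01101110010 = 882
973 = 01111001101
→ XOR → 00010111111 = 191

191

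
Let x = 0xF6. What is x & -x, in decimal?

2

x = 11110110 = 246
-x (two's complement) = …00001010
AND   = 00000010 = 2
(x & -x isolates the lowest set bit of x.)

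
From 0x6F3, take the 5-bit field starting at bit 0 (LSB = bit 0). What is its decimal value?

v = 011011110011
Shift right by 0: 011011110011
Mask low 5 bits: 10011 = 19

19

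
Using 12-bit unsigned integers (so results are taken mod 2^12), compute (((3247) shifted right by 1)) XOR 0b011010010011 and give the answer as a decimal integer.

196

3247 = 110010101111
→ shifted right by 1 → 011001010111 = 1623
0b011010010011 = 011010010011
→ XOR → 000011000100 = 196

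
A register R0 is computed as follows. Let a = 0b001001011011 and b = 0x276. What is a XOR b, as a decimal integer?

45

a = 1001011011
0x276 = 1001110110
XOR → 0000101101 = 45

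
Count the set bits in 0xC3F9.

0xC3F9 = 1100001111111001
Count the 1s: 1 + 1 + 1 + 1 + 1 + 1 + 1 + 1 + 1 + 1 = 10

10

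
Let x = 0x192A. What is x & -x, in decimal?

x = 1100100101010 = 6442
-x (two's complement) = …0011011010110
AND   = 0000000000010 = 2
(x & -x isolates the lowest set bit of x.)

2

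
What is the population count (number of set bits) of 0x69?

0x69 = 1101001
Count the 1s: 1 + 1 + 1 + 1 = 4

4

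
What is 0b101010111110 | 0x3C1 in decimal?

a = 101010111110
0x3C1 = 001111000001
 OR → 101111111111 = 3071

3071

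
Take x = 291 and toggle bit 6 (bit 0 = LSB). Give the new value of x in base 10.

x = 000100100011
bit 6 is currently 0; toggle it via x ^ (1 << 6) = x ^ 64
→ 000101100011 = 355

355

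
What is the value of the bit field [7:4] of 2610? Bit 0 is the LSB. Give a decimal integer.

v = 101000110010
Shift right by 4: 10100011
Mask low 4 bits: 0011 = 3

3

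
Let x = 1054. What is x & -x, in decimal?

x = 10000011110 = 1054
-x (two's complement) = …01111100010
AND   = 00000000010 = 2
(x & -x isolates the lowest set bit of x.)

2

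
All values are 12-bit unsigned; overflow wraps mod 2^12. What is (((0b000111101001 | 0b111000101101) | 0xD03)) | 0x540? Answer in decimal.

0b000111101001 = 000111101001
0b111000101101 = 111000101101
→ | → 111111101101 = 4077
0xD03 = 110100000011
→ | → 111111101111 = 4079
0x540 = 010101000000
→ | → 111111101111 = 4079

4079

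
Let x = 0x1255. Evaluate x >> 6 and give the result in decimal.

0x1255 = 1001001010101
shift right by 6 → 0000001001001 = 73
(equivalently, floor(4693 / 64))

73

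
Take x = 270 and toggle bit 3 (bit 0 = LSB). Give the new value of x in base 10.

262

x = 0100001110
bit 3 is currently 1; toggle it via x ^ (1 << 3) = x ^ 8
→ 0100000110 = 262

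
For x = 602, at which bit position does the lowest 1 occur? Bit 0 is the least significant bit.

1

602 = 1001011010
Trailing zeros: 1, so the lowest set bit is bit 1 (value 2).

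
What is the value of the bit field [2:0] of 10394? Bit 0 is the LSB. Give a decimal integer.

v = 10100010011010
Shift right by 0: 10100010011010
Mask low 3 bits: 010 = 2

2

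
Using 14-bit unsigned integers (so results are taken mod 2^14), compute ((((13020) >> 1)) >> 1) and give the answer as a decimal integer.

13020 = 11001011011100
→ >> 1 → 01100101101110 = 6510
→ >> 1 → 00110010110111 = 3255

3255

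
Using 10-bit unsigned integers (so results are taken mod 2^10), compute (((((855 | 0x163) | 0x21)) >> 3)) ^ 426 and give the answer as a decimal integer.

452

855 = 1101010111
0x163 = 0101100011
→ | → 1101110111 = 887
0x21 = 0000100001
→ | → 1101110111 = 887
→ >> 3 → 0001101110 = 110
426 = 0110101010
→ ^ → 0111000100 = 452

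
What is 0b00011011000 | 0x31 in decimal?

249

a = 11011000
0x31 = 00110001
 OR → 11111001 = 249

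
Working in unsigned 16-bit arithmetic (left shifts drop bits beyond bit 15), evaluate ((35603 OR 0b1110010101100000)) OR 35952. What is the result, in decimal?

61299

35603 = 1000101100010011
0b1110010101100000 = 1110010101100000
→ OR → 1110111101110011 = 61299
35952 = 1000110001110000
→ OR → 1110111101110011 = 61299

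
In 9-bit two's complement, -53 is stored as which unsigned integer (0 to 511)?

459

53 in 9 bits: 000110101
Invert: 111001010
Add 1:  111001011 = 459
(Check: 2^9 - 53 = 512 - 53 = 459.)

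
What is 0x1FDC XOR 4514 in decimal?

0x1FDC = 1111111011100
4514 = 1000110100010
XOR → 0111001111110 = 3710

3710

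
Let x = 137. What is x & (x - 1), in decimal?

x = 10001001 = 137
x - 1 = 10001000
AND   = 10001000 = 136
(x & (x - 1) clears the lowest set bit of x.)

136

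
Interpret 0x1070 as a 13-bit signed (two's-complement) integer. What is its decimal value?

-3984

pattern = 1000001110000 (MSB is 1 ⇒ negative)
Invert: 0111110001111, add 1 → 0111110010000 = 3984, so the value is -3984.
(Equivalently: 4208 - 2^13 = 4208 - 8192 = -3984.)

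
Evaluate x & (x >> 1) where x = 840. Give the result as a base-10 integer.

x = 1101001000 = 840
x>>1 = 0110100100
AND  = 0100000000 = 256
(x & (x >> 1) has a 1 wherever x has two consecutive 1 bits.)

256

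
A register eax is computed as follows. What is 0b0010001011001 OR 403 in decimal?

1499

a = 10001011001
403 = 00110010011
 OR → 10111011011 = 1499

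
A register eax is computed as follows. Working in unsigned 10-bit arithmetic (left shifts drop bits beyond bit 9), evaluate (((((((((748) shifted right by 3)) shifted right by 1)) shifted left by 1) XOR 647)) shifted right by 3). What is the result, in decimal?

748 = 1011101100
→ shifted right by 3 → 0001011101 = 93
→ shifted right by 1 → 0000101110 = 46
→ shifted left by 1 (mod 2^10) → 0001011100 = 92
647 = 1010000111
→ XOR → 1011011011 = 731
→ shifted right by 3 → 0001011011 = 91

91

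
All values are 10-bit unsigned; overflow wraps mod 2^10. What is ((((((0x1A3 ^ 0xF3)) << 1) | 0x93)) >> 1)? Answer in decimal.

345

0x1A3 = 0110100011
0xF3 = 0011110011
→ ^ → 0101010000 = 336
→ << 1 (mod 2^10) → 1010100000 = 672
0x93 = 0010010011
→ | → 1010110011 = 691
→ >> 1 → 0101011001 = 345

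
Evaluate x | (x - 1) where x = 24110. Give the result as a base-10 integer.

x = 101111000101110 = 24110
x - 1 = 101111000101101
OR    = 101111000101111 = 24111
(x | (x - 1) sets all bits below the lowest set bit.)

24111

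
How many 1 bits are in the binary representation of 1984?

5

1984 = 11111000000
Count the 1s: 1 + 1 + 1 + 1 + 1 = 5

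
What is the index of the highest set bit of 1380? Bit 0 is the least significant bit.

10

1380 = 10101100100
The topmost 1 is at position 10 (since 2^10 = 1024 ≤ 1380 < 2048).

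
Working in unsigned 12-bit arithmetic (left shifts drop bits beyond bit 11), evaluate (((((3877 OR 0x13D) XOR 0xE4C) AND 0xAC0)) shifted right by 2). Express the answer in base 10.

3877 = 111100100101
0x13D = 000100111101
→ OR → 111100111101 = 3901
0xE4C = 111001001100
→ XOR → 000101110001 = 369
0xAC0 = 101011000000
→ AND → 000001000000 = 64
→ shifted right by 2 → 000000010000 = 16

16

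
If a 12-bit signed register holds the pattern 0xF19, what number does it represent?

-231

pattern = 111100011001 (MSB is 1 ⇒ negative)
Invert: 000011100110, add 1 → 000011100111 = 231, so the value is -231.
(Equivalently: 3865 - 2^12 = 3865 - 4096 = -231.)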